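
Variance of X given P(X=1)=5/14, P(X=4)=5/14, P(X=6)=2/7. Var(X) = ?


E[X] = 7/2, E[X^2] = 229/14
Var(X) = E[X^2] - (E[X])^2 = 229/14 - (7/2)^2 = 115/28

115/28


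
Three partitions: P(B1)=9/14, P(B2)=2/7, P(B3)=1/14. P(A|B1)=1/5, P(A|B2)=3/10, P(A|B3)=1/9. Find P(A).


P(A) = P(A|B1)P(B1) + P(A|B2)P(B2) + P(A|B3)P(B3)
= 1/5*9/14 + 3/10*2/7 + 1/9*1/14
= 9/70 + 3/35 + 1/126 = 2/9

2/9


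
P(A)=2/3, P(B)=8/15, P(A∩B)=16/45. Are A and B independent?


P(A)*P(B) = 2/3*8/15 = 16/45
P(A∩B) = 16/45, which equals P(A)P(B), so independent

Yes, A and B are independent


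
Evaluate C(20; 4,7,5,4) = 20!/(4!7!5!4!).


20! = 2432902008176640000
Denominator: 4!=24 * 7!=5040 * 5!=120 * 4!=24
Coefficient = 2432902008176640000 / 348364800 = 6983776800

6983776800


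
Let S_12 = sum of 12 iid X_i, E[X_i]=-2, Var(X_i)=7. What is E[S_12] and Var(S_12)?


E[S_n] = n*mu = 12*-2 = -24
Var(S_n) = n*sigma^2 = 12*7 = 84

E[S_12]=-24, Var(S_12)=84


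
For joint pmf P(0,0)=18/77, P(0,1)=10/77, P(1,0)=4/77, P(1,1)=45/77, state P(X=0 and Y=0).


Read from table: P(X=0, Y=0) = 18/77

18/77


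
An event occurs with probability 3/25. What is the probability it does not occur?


P(A') = 1 - P(A) = 1 - 3/25 = 22/25

22/25


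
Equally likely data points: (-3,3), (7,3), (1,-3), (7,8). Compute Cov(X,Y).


E[X]=3, E[Y]=11/4, E[XY]=65/4
Cov(X,Y) = E[XY] - E[X]E[Y] = 65/4 - 3*11/4 = 8

8


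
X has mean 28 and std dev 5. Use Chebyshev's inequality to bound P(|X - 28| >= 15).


k = 15/5 = 3
Chebyshev: P(|X-mu| >= k*sigma) <= 1/k^2 = 1/3^2 = 1/9

1/9


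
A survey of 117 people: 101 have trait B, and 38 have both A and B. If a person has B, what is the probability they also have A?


P(A|B) = P(A∩B)/P(B) = (38/117)/(101/117) = 38/101

38/101


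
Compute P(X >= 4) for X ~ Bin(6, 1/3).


P(X>=4) = P(X=4) + P(X=5) + P(X=6)
= 20/243 + 4/243 + 1/729
= 73/729

73/729


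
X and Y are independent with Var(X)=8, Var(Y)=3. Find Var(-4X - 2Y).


Independence => Cov(X,Y)=0
Var(-4X - 2Y) = (-4)^2*Var(X) + (-2)^2*Var(Y)
= 16*8 + 4*3 = 140

140


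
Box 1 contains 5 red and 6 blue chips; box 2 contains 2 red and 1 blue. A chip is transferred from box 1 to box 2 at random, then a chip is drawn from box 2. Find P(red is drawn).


P(transfer red) = 5/11; P(transfer blue) = 6/11
If red transferred: Urn II has 3 red of 4, so P(red|red moved) = 3/4
If blue transferred: Urn II has 2 red of 4, so P(red|blue moved) = 1/2
By total probability: P(red) = 5/11*3/4 + 6/11*1/2 = 27/44

27/44


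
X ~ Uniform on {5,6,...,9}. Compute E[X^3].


E[X^3] = (1/5) * sum(x^3 for x=5..9)
= 1925/5 = 385

385


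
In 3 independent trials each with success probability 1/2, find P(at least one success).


P(at least one) = 1 - P(none)
P(none) = (1 - 1/2)^3 = (1/2)^3 = 1/8
P(at least one) = 1 - 1/8 = 7/8

7/8


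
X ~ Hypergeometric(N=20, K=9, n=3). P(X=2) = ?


P(X=2) = C(9,2)*C(11,1) / C(20,3)
= 36*11 / 1140
= 396/1140 = 33/95

33/95


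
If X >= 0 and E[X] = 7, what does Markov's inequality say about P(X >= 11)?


Markov: P(X >= a) <= E[X]/a
P(X >= 11) <= 7/11

7/11


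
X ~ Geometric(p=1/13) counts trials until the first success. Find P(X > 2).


P(X > 2) = P(first 2 trials all fail) = (1-p)^2 = (12/13)^2 = 144/169

144/169


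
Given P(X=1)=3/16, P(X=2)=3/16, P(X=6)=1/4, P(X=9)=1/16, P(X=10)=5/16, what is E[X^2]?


E[X^2] = sum(g(x)*P(x))
= 1*3/16 + 4*3/16 + 36*1/4 + 81*1/16 + 100*5/16
= 185/4

185/4


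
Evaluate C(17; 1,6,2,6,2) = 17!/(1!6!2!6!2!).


17! = 355687428096000
Denominator: 1!=1 * 6!=720 * 2!=2 * 6!=720 * 2!=2
Coefficient = 355687428096000 / 2073600 = 171531360

171531360


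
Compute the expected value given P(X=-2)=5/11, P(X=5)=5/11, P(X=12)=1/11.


E[X] = sum(x * P(x))
= -2*5/11 + 5*5/11 + 12*1/11
= 27/11

27/11


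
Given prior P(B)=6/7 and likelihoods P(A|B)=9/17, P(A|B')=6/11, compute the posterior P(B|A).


P(A) = P(A|B)P(B) + P(A|B')P(B') = 9/17*6/7 + 6/11*1/7 = 696/1309
P(B|A) = P(A|B)P(B)/P(A) = (54/119)/(696/1309) = 99/116

99/116


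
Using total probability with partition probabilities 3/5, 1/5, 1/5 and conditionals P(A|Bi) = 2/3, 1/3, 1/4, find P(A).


P(A) = P(A|B1)P(B1) + P(A|B2)P(B2) + P(A|B3)P(B3)
= 2/3*3/5 + 1/3*1/5 + 1/4*1/5
= 2/5 + 1/15 + 1/20 = 31/60

31/60


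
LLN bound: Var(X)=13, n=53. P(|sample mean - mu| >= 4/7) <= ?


Var(Xbar) = Var(X)/n = 13/53
Chebyshev: P(|Xbar-mu| >= 4/7) <= Var(Xbar)/(4/7)^2 = (13/53)/(16/49) = 637/848

637/848


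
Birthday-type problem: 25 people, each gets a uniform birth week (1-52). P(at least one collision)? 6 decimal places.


P(all different) = prod((52-i)/52 for i=0..24) = 0.000932
P(at least one match) = 1 - 0.000932 = 0.999068

0.999068


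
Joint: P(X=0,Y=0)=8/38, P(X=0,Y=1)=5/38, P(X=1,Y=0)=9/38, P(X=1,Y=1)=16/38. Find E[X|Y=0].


P(Y=0) = 17/38
E[X|Y=0] = (0*8 + 1*9)/17 = 9/17

9/17


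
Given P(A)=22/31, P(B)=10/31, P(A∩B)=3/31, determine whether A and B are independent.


P(A)*P(B) = 22/31*10/31 = 220/961
P(A∩B) = 3/31 != 220/961, so not independent

No, A and B are not independent


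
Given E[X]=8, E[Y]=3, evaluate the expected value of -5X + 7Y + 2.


E[-5X + 7Y + 2] = -5*E[X] + 7*E[Y] + 2
= (-5)*(8) + (7)*(3) + (2)
= -40 + 21 + 2 = -17

-17


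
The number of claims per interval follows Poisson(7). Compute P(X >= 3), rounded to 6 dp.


P(X>=3) = 1 - P(X<=2) = 1 - (e^(-7)*7^0/0! + e^(-7)*7^1/1! + e^(-7)*7^2/2!)
≈ 1 - (0.0009118820 + 0.0063831738 + 0.0223411082)
= 1 - 0.0296361640 = 0.9703638360
≈ 0.970364

0.970364


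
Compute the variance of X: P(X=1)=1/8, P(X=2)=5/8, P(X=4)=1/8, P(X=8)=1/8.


E[X] = 23/8, E[X^2] = 101/8
Var(X) = E[X^2] - (E[X])^2 = 101/8 - (23/8)^2 = 279/64

279/64


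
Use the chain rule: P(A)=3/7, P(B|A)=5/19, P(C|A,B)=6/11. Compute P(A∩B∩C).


P(A∩B∩C) = P(A) * P(B|A) * P(C|A∩B)
= 3/7 * 5/19 * 6/11
= 15/133 * 6/11 = 90/1463

90/1463


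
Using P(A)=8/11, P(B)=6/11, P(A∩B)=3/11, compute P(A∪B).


P(A∪B) = P(A) + P(B) - P(A∩B)
= 8/11 + 6/11 - 3/11 = 1

1


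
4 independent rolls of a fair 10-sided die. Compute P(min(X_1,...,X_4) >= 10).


P(min >= 10) = P(all X_i >= 10) = (P(X_1 >= 10))^4
= (1/10)^4 = 1/10000

1/10000


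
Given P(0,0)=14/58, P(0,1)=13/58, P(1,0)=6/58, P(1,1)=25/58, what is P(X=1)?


P(X=1) = P(1,0)+P(1,1) = 6/58 + 25/58 = 31/58

31/58


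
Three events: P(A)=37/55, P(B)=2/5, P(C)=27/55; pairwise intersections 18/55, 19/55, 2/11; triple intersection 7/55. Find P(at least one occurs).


P(A∪B∪C) = P(A)+P(B)+P(C) - P(AB)-P(AC)-P(BC) + P(ABC)
= 37/55+2/5+27/55 - 18/55-19/55-2/11 + 7/55
= 46/55

46/55


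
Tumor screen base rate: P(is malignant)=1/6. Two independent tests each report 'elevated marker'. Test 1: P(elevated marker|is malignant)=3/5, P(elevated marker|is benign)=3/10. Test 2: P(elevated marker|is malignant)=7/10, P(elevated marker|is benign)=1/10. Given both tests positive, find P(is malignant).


After test 1: P(+) = 3/5*1/6 + 3/10*5/6 = 7/20
P(B|+) = (1/10)/(7/20) = 2/7
After test 2 (use post1 as new prior): P(+) = 7/10*2/7 + 1/10*5/7 = 19/70
P(B|+,+) = (1/5)/(19/70) = 14/19

14/19


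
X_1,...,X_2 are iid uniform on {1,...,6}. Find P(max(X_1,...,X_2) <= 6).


P(max <= 6) = P(all X_i <= 6) = (P(X_1 <= 6))^2
= (6/6)^2 = 1^2 = 1

1


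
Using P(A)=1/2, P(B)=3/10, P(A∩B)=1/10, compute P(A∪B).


P(A∪B) = P(A) + P(B) - P(A∩B)
= 1/2 + 3/10 - 1/10 = 7/10

7/10


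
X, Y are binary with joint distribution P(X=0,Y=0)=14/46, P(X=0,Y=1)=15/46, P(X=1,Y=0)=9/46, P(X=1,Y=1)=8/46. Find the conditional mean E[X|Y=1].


P(Y=1) = 23/46
E[X|Y=1] = (0*15 + 1*8)/23 = 8/23

8/23


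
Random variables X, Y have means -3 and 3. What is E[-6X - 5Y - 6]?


E[-6X - 5Y - 6] = -6*E[X] - 5*E[Y] - 6
= (-6)*(-3) + (-5)*(3) + (-6)
= 18 - 15 - 6 = -3

-3


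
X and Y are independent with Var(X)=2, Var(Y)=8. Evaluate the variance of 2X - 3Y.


Independence => Cov(X,Y)=0
Var(2X - 3Y) = 2^2*Var(X) + (-3)^2*Var(Y)
= 4*2 + 9*8 = 80

80


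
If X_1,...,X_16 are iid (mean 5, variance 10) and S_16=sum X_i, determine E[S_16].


E[S_n] = n*E[X_1] = 16*5 = 80

80


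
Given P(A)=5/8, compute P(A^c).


P(A') = 1 - P(A) = 1 - 5/8 = 3/8

3/8


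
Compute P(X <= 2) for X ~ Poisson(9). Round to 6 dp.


P(X<=2) = e^(-9)*9^0/0! + e^(-9)*9^1/1! + e^(-9)*9^2/2!
≈ 0.0001234098 + 0.0011106882 + 0.0049980971
= 0.0062321951
≈ 0.006232

0.006232


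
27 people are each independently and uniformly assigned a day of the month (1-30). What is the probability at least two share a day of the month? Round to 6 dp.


P(all different) = prod((30-i)/30 for i=0..26) = 0.000000
P(at least one match) = 1 - 0.000000 = 1.000000

1.000000


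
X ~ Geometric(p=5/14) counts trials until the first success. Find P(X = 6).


P(X=6) = (1-p)^5 * p = (9/14)^5 * 5/14
= 59049/537824 * 5/14 = 295245/7529536

295245/7529536


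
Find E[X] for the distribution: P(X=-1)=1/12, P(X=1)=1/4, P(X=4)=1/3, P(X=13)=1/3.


E[X] = sum(x * P(x))
= -1*1/12 + 1*1/4 + 4*1/3 + 13*1/3
= 35/6

35/6


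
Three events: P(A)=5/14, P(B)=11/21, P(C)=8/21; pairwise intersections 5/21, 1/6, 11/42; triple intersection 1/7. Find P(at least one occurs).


P(A∪B∪C) = P(A)+P(B)+P(C) - P(AB)-P(AC)-P(BC) + P(ABC)
= 5/14+11/21+8/21 - 5/21-1/6-11/42 + 1/7
= 31/42

31/42


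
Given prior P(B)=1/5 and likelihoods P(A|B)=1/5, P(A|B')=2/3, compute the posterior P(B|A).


P(A) = P(A|B)P(B) + P(A|B')P(B') = 1/5*1/5 + 2/3*4/5 = 43/75
P(B|A) = P(A|B)P(B)/P(A) = (1/25)/(43/75) = 3/43

3/43


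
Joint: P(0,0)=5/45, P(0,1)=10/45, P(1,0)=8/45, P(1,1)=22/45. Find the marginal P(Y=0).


P(Y=0) = P(0,0)+P(1,0) = 5/45 + 8/45 = 13/45

13/45


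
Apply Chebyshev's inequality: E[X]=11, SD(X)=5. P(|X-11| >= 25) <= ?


k = 25/5 = 5
Chebyshev: P(|X-mu| >= k*sigma) <= 1/k^2 = 1/5^2 = 1/25

1/25


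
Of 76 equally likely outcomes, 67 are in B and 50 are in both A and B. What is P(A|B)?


P(A|B) = P(A∩B)/P(B) = (50/76)/(67/76) = 50/67

50/67


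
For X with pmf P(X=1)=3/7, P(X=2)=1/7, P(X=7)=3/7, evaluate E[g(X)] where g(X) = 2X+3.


E[2X+3] = sum(g(x)*P(x))
= 5*3/7 + 7*1/7 + 17*3/7
= 73/7

73/7


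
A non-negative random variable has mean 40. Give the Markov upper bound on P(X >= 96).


Markov: P(X >= a) <= E[X]/a
P(X >= 96) <= 40/96 = 5/12

5/12


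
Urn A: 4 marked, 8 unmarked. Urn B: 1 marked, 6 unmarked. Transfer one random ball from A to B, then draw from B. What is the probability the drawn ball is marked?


P(transfer marked) = 4/12 = 1/3; P(transfer unmarked) = 2/3
If marked transferred: Urn II has 2 marked of 8, so P(marked|marked moved) = 1/4
If unmarked transferred: Urn II has 1 marked of 8, so P(marked|unmarked moved) = 1/8
By total probability: P(marked) = 1/3*1/4 + 2/3*1/8 = 1/6

1/6


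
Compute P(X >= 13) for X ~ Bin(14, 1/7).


P(X>=13) = P(X=13) + P(X=14)
= 12/96889010407 + 1/678223072849
= 85/678223072849

85/678223072849


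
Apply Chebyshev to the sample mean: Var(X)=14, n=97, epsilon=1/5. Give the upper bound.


Var(Xbar) = Var(X)/n = 14/97
Chebyshev: P(|Xbar-mu| >= 1/5) <= Var(Xbar)/(1/5)^2 = (14/97)/(1/25) = 350/97
Bound exceeds 1, so trivial bound: 1

1


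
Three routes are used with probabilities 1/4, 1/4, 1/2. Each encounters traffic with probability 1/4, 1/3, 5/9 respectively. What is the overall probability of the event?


P(A) = P(A|B1)P(B1) + P(A|B2)P(B2) + P(A|B3)P(B3)
= 1/4*1/4 + 1/3*1/4 + 5/9*1/2
= 1/16 + 1/12 + 5/18 = 61/144

61/144


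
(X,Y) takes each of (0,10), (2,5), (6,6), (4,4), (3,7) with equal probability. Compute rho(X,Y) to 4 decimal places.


Cov(X,Y) = -2.6000, Var(X) = 4.0000, Var(Y) = 4.2400
rho = Cov/(sqrt(VarX)*sqrt(VarY)) = -0.6313

-0.6313


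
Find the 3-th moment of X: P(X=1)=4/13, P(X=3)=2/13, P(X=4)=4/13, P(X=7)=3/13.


E[X^3] = sum(x^3 * P(x))
= 1*4/13 + 27*2/13 + 64*4/13 + 343*3/13
= 1343/13

1343/13


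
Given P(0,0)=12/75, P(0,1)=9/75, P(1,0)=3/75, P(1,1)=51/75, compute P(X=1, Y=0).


Read from table: P(X=1, Y=0) = 3/75 = 1/25

1/25


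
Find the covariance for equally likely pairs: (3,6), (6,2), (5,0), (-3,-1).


E[X]=11/4, E[Y]=7/4, E[XY]=33/4
Cov(X,Y) = E[XY] - E[X]E[Y] = 33/4 - 11/4*7/4 = 55/16

55/16


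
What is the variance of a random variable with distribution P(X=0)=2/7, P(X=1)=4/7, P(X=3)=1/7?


E[X] = 1, E[X^2] = 13/7
Var(X) = E[X^2] - (E[X])^2 = 13/7 - (1)^2 = 6/7

6/7


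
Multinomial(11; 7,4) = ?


11! = 39916800
Denominator: 7!=5040 * 4!=24
Coefficient = 39916800 / 120960 = 330

330


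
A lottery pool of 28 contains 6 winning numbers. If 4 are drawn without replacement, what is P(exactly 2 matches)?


P(X=2) = C(6,2)*C(22,2) / C(28,4)
= 15*231 / 20475
= 3465/20475 = 11/65

11/65


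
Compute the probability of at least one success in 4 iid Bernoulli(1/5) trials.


P(at least one) = 1 - P(none)
P(none) = (1 - 1/5)^4 = (4/5)^4 = 256/625
P(at least one) = 1 - 256/625 = 369/625

369/625


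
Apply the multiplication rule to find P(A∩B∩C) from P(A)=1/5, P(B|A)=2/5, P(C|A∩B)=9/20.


P(A∩B∩C) = P(A) * P(B|A) * P(C|A∩B)
= 1/5 * 2/5 * 9/20
= 2/25 * 9/20 = 9/250

9/250


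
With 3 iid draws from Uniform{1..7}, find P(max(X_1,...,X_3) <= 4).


P(max <= 4) = P(all X_i <= 4) = (P(X_1 <= 4))^3
= (4/7)^3 = 64/343

64/343


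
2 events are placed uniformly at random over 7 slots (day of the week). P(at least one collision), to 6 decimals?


P(all different) = prod((7-i)/7 for i=0..1) = 0.857143
P(at least one match) = 1 - 0.857143 = 0.142857

0.142857


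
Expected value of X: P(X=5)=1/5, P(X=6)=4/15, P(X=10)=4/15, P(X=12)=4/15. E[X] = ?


E[X] = sum(x * P(x))
= 5*1/5 + 6*4/15 + 10*4/15 + 12*4/15
= 127/15

127/15


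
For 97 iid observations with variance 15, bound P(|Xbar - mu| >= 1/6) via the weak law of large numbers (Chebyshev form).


Var(Xbar) = Var(X)/n = 15/97
Chebyshev: P(|Xbar-mu| >= 1/6) <= Var(Xbar)/(1/6)^2 = (15/97)/(1/36) = 540/97
Bound exceeds 1, so trivial bound: 1

1


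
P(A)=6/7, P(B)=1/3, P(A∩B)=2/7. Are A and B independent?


P(A)*P(B) = 6/7*1/3 = 2/7
P(A∩B) = 2/7, which equals P(A)P(B), so independent

Yes, A and B are independent


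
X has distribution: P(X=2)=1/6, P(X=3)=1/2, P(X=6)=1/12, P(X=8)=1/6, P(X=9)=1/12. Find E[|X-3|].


E[|X-3|] = sum(g(x)*P(x))
= 1*1/6 + 0*1/2 + 3*1/12 + 5*1/6 + 6*1/12
= 7/4

7/4


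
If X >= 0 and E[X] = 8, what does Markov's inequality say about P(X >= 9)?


Markov: P(X >= a) <= E[X]/a
P(X >= 9) <= 8/9

8/9


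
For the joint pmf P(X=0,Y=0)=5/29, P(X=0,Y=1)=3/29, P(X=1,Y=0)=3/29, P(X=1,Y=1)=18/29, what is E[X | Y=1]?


P(Y=1) = 21/29
E[X|Y=1] = (0*3 + 1*18)/21 = 18/21 = 6/7

6/7


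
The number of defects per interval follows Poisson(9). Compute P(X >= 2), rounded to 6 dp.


P(X>=2) = 1 - P(X<=1) = 1 - (e^(-9)*9^0/0! + e^(-9)*9^1/1!)
≈ 1 - (0.0001234098 + 0.0011106882)
= 1 - 0.0012340980 = 0.9987659020
≈ 0.998766

0.998766


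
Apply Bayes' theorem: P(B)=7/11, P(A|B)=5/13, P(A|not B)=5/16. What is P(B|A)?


P(A) = P(A|B)P(B) + P(A|B')P(B') = 5/13*7/11 + 5/16*4/11 = 205/572
P(B|A) = P(A|B)P(B)/P(A) = (35/143)/(205/572) = 28/41

28/41


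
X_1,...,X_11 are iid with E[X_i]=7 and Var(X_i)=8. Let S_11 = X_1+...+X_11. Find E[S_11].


E[S_n] = n*E[X_1] = 11*7 = 77

77


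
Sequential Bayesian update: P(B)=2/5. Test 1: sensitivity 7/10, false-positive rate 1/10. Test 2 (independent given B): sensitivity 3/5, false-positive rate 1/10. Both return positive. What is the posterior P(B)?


After test 1: P(+) = 7/10*2/5 + 1/10*3/5 = 17/50
P(B|+) = (7/25)/(17/50) = 14/17
After test 2 (use post1 as new prior): P(+) = 3/5*14/17 + 1/10*3/17 = 87/170
P(B|+,+) = (42/85)/(87/170) = 28/29

28/29


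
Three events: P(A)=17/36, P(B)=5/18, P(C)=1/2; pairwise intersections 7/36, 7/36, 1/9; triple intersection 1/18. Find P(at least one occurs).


P(A∪B∪C) = P(A)+P(B)+P(C) - P(AB)-P(AC)-P(BC) + P(ABC)
= 17/36+5/18+1/2 - 7/36-7/36-1/9 + 1/18
= 29/36

29/36


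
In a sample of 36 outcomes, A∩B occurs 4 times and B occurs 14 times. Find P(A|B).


P(A|B) = P(A∩B)/P(B) = (4/36)/(14/36) = 4/14 = 2/7

2/7


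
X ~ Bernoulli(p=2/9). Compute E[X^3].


For Bernoulli: X in {0,1}
E[X^3] = 0^3*(1-2/9) + 1^3*2/9 = 2/9

2/9


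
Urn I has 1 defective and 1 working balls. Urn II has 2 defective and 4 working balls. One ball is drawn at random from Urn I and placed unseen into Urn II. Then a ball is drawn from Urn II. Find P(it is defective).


P(transfer defective) = 1/2; P(transfer working) = 1/2
If defective transferred: Urn II has 3 defective of 7, so P(defective|defective moved) = 3/7
If working transferred: Urn II has 2 defective of 7, so P(defective|working moved) = 2/7
By total probability: P(defective) = 1/2*3/7 + 1/2*2/7 = 5/14

5/14


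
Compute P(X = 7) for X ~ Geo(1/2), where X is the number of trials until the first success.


P(X=7) = (1-p)^6 * p = (1/2)^6 * 1/2
= 1/64 * 1/2 = 1/128

1/128


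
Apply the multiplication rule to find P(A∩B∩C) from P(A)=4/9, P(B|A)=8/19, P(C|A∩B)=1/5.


P(A∩B∩C) = P(A) * P(B|A) * P(C|A∩B)
= 4/9 * 8/19 * 1/5
= 32/171 * 1/5 = 32/855

32/855


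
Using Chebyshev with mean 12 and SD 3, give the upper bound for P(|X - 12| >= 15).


k = 15/3 = 5
Chebyshev: P(|X-mu| >= k*sigma) <= 1/k^2 = 1/5^2 = 1/25

1/25


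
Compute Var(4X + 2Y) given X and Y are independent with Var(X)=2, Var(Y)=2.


Independence => Cov(X,Y)=0
Var(4X + 2Y) = 4^2*Var(X) + 2^2*Var(Y)
= 16*2 + 4*2 = 40

40


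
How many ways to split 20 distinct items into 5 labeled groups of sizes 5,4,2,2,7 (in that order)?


20! = 2432902008176640000
Denominator: 5!=120 * 4!=24 * 2!=2 * 2!=2 * 7!=5040
Coefficient = 2432902008176640000 / 58060800 = 41902660800

41902660800


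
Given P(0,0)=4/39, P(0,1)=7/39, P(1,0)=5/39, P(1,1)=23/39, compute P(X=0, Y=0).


Read from table: P(X=0, Y=0) = 4/39

4/39


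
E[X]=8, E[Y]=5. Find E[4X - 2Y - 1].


E[4X - 2Y - 1] = 4*E[X] - 2*E[Y] - 1
= (4)*(8) + (-2)*(5) + (-1)
= 32 - 10 - 1 = 21

21


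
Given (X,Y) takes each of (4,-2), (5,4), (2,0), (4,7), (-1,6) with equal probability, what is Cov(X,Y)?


E[X]=14/5, E[Y]=3, E[XY]=34/5
Cov(X,Y) = E[XY] - E[X]E[Y] = 34/5 - 14/5*3 = -8/5

-8/5


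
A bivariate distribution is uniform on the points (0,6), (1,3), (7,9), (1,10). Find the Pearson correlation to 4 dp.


Cov(X,Y) = 3.2500, Var(X) = 7.6875, Var(Y) = 7.5000
rho = Cov/(sqrt(VarX)*sqrt(VarY)) = 0.4280

0.4280


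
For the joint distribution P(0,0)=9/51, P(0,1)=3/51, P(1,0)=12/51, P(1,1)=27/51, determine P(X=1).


P(X=1) = P(1,0)+P(1,1) = 12/51 + 27/51 = 39/51 = 13/17

13/17


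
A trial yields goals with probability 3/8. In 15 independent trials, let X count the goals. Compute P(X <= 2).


P(X<=2) = P(X=0) + P(X=1) + P(X=2)
= 30517578125/35184372088832 + 274658203125/35184372088832 + 1153564453125/35184372088832
= 1458740234375/35184372088832

1458740234375/35184372088832


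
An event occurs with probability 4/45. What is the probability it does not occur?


P(A') = 1 - P(A) = 1 - 4/45 = 41/45

41/45


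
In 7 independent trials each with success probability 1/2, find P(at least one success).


P(at least one) = 1 - P(none)
P(none) = (1 - 1/2)^7 = (1/2)^7 = 1/128
P(at least one) = 1 - 1/128 = 127/128

127/128


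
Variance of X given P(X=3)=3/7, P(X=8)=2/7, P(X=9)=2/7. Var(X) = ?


E[X] = 43/7, E[X^2] = 317/7
Var(X) = E[X^2] - (E[X])^2 = 317/7 - (43/7)^2 = 370/49

370/49


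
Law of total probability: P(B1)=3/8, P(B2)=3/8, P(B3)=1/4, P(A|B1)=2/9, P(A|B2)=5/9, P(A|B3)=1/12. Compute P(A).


P(A) = P(A|B1)P(B1) + P(A|B2)P(B2) + P(A|B3)P(B3)
= 2/9*3/8 + 5/9*3/8 + 1/12*1/4
= 1/12 + 5/24 + 1/48 = 5/16

5/16


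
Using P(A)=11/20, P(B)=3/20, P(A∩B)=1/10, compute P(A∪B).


P(A∪B) = P(A) + P(B) - P(A∩B)
= 11/20 + 3/20 - 1/10 = 3/5

3/5


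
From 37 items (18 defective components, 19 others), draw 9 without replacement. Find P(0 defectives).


P(X=0) = C(18,0)*C(19,9) / C(37,9)
= 1*92378 / 124403620
= 92378/124403620 = 247/332630

247/332630


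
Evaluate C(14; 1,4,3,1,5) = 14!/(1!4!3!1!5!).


14! = 87178291200
Denominator: 1!=1 * 4!=24 * 3!=6 * 1!=1 * 5!=120
Coefficient = 87178291200 / 17280 = 5045040

5045040


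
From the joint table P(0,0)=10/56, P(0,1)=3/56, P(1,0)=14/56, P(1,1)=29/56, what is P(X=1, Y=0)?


Read from table: P(X=1, Y=0) = 14/56 = 1/4

1/4


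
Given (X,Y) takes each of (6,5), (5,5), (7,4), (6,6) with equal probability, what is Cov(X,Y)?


E[X]=6, E[Y]=5, E[XY]=119/4
Cov(X,Y) = E[XY] - E[X]E[Y] = 119/4 - 6*5 = -1/4

-1/4


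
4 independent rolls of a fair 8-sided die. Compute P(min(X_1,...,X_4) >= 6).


P(min >= 6) = P(all X_i >= 6) = (P(X_1 >= 6))^4
= (3/8)^4 = 81/4096

81/4096


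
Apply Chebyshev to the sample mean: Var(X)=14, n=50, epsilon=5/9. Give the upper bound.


Var(Xbar) = Var(X)/n = 14/50
Chebyshev: P(|Xbar-mu| >= 5/9) <= Var(Xbar)/(5/9)^2 = (7/25)/(25/81) = 567/625

567/625


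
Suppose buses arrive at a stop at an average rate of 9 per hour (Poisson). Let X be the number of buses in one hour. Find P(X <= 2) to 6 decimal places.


P(X<=2) = e^(-9)*9^0/0! + e^(-9)*9^1/1! + e^(-9)*9^2/2!
≈ 0.0001234098 + 0.0011106882 + 0.0049980971
= 0.0062321951
≈ 0.006232

0.006232


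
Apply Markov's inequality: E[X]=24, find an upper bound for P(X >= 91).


Markov: P(X >= a) <= E[X]/a
P(X >= 91) <= 24/91

24/91


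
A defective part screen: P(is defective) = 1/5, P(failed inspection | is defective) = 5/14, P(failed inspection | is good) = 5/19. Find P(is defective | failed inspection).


P(A) = P(A|B)P(B) + P(A|B')P(B') = 5/14*1/5 + 5/19*4/5 = 75/266
P(B|A) = P(A|B)P(B)/P(A) = (1/14)/(75/266) = 19/75

19/75


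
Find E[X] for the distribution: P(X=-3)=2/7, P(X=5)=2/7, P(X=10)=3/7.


E[X] = sum(x * P(x))
= -3*2/7 + 5*2/7 + 10*3/7
= 34/7

34/7


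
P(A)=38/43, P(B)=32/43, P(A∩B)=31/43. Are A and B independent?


P(A)*P(B) = 38/43*32/43 = 1216/1849
P(A∩B) = 31/43 != 1216/1849, so not independent

No, A and B are not independent


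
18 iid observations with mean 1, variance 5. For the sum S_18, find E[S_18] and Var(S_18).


E[S_n] = n*mu = 18*1 = 18
Var(S_n) = n*sigma^2 = 18*5 = 90

E[S_18]=18, Var(S_18)=90


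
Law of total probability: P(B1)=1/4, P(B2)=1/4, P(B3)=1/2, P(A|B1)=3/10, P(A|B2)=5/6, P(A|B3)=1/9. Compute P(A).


P(A) = P(A|B1)P(B1) + P(A|B2)P(B2) + P(A|B3)P(B3)
= 3/10*1/4 + 5/6*1/4 + 1/9*1/2
= 3/40 + 5/24 + 1/18 = 61/180

61/180


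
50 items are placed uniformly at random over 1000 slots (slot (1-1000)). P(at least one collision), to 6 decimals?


P(all different) = prod((1000-i)/1000 for i=0..49) = 0.287731
P(at least one match) = 1 - 0.287731 = 0.712269

0.712269


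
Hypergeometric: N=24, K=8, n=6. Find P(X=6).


P(X=6) = C(8,6)*C(16,0) / C(24,6)
= 28*1 / 134596
= 28/134596 = 1/4807

1/4807


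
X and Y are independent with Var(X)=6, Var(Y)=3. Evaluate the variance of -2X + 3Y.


Independence => Cov(X,Y)=0
Var(-2X + 3Y) = (-2)^2*Var(X) + 3^2*Var(Y)
= 4*6 + 9*3 = 51

51


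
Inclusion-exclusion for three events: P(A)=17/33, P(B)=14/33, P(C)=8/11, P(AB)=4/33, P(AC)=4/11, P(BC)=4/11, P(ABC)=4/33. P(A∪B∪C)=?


P(A∪B∪C) = P(A)+P(B)+P(C) - P(AB)-P(AC)-P(BC) + P(ABC)
= 17/33+14/33+8/11 - 4/33-4/11-4/11 + 4/33
= 31/33

31/33


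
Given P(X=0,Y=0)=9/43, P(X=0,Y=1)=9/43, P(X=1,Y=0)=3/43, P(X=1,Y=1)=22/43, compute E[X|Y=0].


P(Y=0) = 12/43
E[X|Y=0] = (0*9 + 1*3)/12 = 3/12 = 1/4

1/4


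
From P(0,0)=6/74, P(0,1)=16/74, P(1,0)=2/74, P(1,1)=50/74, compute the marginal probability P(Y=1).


P(Y=1) = P(0,1)+P(1,1) = 16/74 + 50/74 = 66/74 = 33/37

33/37


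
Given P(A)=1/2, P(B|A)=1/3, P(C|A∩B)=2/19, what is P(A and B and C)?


P(A∩B∩C) = P(A) * P(B|A) * P(C|A∩B)
= 1/2 * 1/3 * 2/19
= 1/6 * 2/19 = 1/57

1/57


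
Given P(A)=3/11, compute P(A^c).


P(A') = 1 - P(A) = 1 - 3/11 = 8/11

8/11


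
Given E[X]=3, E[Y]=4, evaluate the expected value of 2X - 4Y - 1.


E[2X - 4Y - 1] = 2*E[X] - 4*E[Y] - 1
= (2)*(3) + (-4)*(4) + (-1)
= 6 - 16 - 1 = -11

-11


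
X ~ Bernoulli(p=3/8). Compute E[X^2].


For Bernoulli: X in {0,1}
E[X^2] = 0^2*(1-3/8) + 1^2*3/8 = 3/8

3/8


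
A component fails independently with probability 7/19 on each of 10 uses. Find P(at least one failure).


P(at least one) = 1 - P(none)
P(none) = (1 - 7/19)^10 = (12/19)^10 = 61917364224/6131066257801
P(at least one) = 1 - 61917364224/6131066257801 = 6069148893577/6131066257801

6069148893577/6131066257801


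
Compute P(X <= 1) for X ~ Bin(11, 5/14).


P(X<=1) = P(X=0) + P(X=1)
= 31381059609/4049565169664 + 191773142055/4049565169664
= 3486784401/63274455776

3486784401/63274455776


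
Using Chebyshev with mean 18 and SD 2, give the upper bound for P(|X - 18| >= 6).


k = 6/2 = 3
Chebyshev: P(|X-mu| >= k*sigma) <= 1/k^2 = 1/3^2 = 1/9

1/9


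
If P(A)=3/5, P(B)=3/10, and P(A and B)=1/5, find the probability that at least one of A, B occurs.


P(A∪B) = P(A) + P(B) - P(A∩B)
= 3/5 + 3/10 - 1/5 = 7/10

7/10


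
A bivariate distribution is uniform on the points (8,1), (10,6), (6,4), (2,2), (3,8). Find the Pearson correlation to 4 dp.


Cov(X,Y) = -0.3600, Var(X) = 8.9600, Var(Y) = 6.5600
rho = Cov/(sqrt(VarX)*sqrt(VarY)) = -0.0470

-0.0470


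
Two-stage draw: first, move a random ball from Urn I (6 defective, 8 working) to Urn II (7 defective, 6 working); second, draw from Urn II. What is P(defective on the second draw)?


P(transfer defective) = 6/14 = 3/7; P(transfer working) = 4/7
If defective transferred: Urn II has 8 defective of 14, so P(defective|defective moved) = 4/7
If working transferred: Urn II has 7 defective of 14, so P(defective|working moved) = 1/2
By total probability: P(defective) = 3/7*4/7 + 4/7*1/2 = 26/49

26/49


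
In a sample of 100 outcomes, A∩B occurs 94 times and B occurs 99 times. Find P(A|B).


P(A|B) = P(A∩B)/P(B) = (94/100)/(99/100) = 94/99

94/99


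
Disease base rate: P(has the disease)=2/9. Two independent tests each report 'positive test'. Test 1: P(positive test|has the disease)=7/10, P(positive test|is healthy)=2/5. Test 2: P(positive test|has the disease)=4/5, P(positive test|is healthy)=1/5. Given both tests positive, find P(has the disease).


After test 1: P(+) = 7/10*2/9 + 2/5*7/9 = 7/15
P(B|+) = (7/45)/(7/15) = 1/3
After test 2 (use post1 as new prior): P(+) = 4/5*1/3 + 1/5*2/3 = 2/5
P(B|+,+) = (4/15)/(2/5) = 2/3

2/3


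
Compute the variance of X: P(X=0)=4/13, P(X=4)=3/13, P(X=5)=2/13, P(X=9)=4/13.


E[X] = 58/13, E[X^2] = 422/13
Var(X) = E[X^2] - (E[X])^2 = 422/13 - (58/13)^2 = 2122/169

2122/169


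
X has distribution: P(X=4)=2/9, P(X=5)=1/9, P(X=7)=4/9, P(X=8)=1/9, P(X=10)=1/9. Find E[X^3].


E[X^3] = sum(g(x)*P(x))
= 64*2/9 + 125*1/9 + 343*4/9 + 512*1/9 + 1000*1/9
= 3137/9

3137/9


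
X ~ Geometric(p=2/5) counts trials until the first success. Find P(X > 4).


P(X > 4) = P(first 4 trials all fail) = (1-p)^4 = (3/5)^4 = 81/625

81/625


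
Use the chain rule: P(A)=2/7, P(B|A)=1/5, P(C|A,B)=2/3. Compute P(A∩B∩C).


P(A∩B∩C) = P(A) * P(B|A) * P(C|A∩B)
= 2/7 * 1/5 * 2/3
= 2/35 * 2/3 = 4/105

4/105


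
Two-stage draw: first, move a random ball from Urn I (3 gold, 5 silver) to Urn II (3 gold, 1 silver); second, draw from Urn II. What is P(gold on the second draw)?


P(transfer gold) = 3/8; P(transfer silver) = 5/8
If gold transferred: Urn II has 4 gold of 5, so P(gold|gold moved) = 4/5
If silver transferred: Urn II has 3 gold of 5, so P(gold|silver moved) = 3/5
By total probability: P(gold) = 3/8*4/5 + 5/8*3/5 = 27/40

27/40


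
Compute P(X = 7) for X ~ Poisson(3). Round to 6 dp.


P(X=7) = e^(-3) * 3^7 / 7!
≈ 0.04978706837 * 2187 / 5040
≈ 0.021604

0.021604


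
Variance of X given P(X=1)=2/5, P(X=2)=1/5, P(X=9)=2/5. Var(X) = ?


E[X] = 22/5, E[X^2] = 168/5
Var(X) = E[X^2] - (E[X])^2 = 168/5 - (22/5)^2 = 356/25

356/25


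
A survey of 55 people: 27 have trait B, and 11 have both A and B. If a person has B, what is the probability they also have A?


P(A|B) = P(A∩B)/P(B) = (11/55)/(27/55) = 11/27

11/27


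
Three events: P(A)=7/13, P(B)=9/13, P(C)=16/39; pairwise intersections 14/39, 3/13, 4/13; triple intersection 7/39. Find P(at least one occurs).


P(A∪B∪C) = P(A)+P(B)+P(C) - P(AB)-P(AC)-P(BC) + P(ABC)
= 7/13+9/13+16/39 - 14/39-3/13-4/13 + 7/39
= 12/13

12/13


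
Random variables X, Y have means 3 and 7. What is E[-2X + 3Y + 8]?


E[-2X + 3Y + 8] = -2*E[X] + 3*E[Y] + 8
= (-2)*(3) + (3)*(7) + (8)
= -6 + 21 + 8 = 23

23


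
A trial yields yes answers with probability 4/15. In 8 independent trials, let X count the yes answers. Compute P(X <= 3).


P(X<=3) = P(X=0) + P(X=1) + P(X=2) + P(X=3)
= 214358881/2562890625 + 623589472/2562890625 + 793659328/2562890625 + 577206784/2562890625
= 441762893/512578125

441762893/512578125


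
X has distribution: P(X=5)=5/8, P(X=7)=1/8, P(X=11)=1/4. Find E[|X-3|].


E[|X-3|] = sum(g(x)*P(x))
= 2*5/8 + 4*1/8 + 8*1/4
= 15/4

15/4


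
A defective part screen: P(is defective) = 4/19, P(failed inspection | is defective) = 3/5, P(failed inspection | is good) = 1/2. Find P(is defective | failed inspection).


P(A) = P(A|B)P(B) + P(A|B')P(B') = 3/5*4/19 + 1/2*15/19 = 99/190
P(B|A) = P(A|B)P(B)/P(A) = (12/95)/(99/190) = 8/33

8/33


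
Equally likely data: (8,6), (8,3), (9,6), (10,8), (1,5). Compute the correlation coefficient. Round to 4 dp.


Cov(X,Y) = 1.8800, Var(X) = 10.1600, Var(Y) = 2.6400
rho = Cov/(sqrt(VarX)*sqrt(VarY)) = 0.3630

0.3630


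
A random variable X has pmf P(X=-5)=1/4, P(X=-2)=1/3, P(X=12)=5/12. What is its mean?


E[X] = sum(x * P(x))
= -5*1/4 - 2*1/3 + 12*5/12
= 37/12

37/12


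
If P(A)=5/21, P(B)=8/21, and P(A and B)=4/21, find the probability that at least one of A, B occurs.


P(A∪B) = P(A) + P(B) - P(A∩B)
= 5/21 + 8/21 - 4/21 = 3/7

3/7


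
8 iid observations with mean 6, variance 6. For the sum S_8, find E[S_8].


E[S_n] = n*E[X_1] = 8*6 = 48

48


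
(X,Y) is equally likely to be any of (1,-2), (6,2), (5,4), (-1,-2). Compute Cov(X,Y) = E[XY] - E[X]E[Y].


E[X]=11/4, E[Y]=1/2, E[XY]=8
Cov(X,Y) = E[XY] - E[X]E[Y] = 8 - 11/4*1/2 = 53/8

53/8


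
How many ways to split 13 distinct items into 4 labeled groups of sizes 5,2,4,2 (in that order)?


13! = 6227020800
Denominator: 5!=120 * 2!=2 * 4!=24 * 2!=2
Coefficient = 6227020800 / 11520 = 540540

540540


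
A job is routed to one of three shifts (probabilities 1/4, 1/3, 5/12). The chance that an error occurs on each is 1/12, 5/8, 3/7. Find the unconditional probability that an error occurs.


P(A) = P(A|B1)P(B1) + P(A|B2)P(B2) + P(A|B3)P(B3)
= 1/12*1/4 + 5/8*1/3 + 3/7*5/12
= 1/48 + 5/24 + 5/28 = 137/336

137/336


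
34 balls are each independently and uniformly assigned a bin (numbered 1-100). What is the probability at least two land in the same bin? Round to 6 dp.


P(all different) = prod((100-i)/100 for i=0..33) = 0.001714
P(at least one match) = 1 - 0.001714 = 0.998286

0.998286


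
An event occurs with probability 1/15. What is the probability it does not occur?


P(A') = 1 - P(A) = 1 - 1/15 = 14/15

14/15


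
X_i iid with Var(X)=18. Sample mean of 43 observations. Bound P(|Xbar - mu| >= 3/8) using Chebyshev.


Var(Xbar) = Var(X)/n = 18/43
Chebyshev: P(|Xbar-mu| >= 3/8) <= Var(Xbar)/(3/8)^2 = (18/43)/(9/64) = 128/43
Bound exceeds 1, so trivial bound: 1

1


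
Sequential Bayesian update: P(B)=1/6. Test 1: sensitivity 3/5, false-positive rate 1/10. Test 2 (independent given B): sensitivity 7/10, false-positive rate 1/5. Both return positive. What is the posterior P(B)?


After test 1: P(+) = 3/5*1/6 + 1/10*5/6 = 11/60
P(B|+) = (1/10)/(11/60) = 6/11
After test 2 (use post1 as new prior): P(+) = 7/10*6/11 + 1/5*5/11 = 26/55
P(B|+,+) = (21/55)/(26/55) = 21/26

21/26


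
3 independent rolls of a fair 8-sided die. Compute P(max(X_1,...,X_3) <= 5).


P(max <= 5) = P(all X_i <= 5) = (P(X_1 <= 5))^3
= (5/8)^3 = 125/512

125/512


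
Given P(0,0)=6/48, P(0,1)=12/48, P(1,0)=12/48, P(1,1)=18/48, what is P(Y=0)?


P(Y=0) = P(0,0)+P(1,0) = 6/48 + 12/48 = 18/48 = 3/8

3/8


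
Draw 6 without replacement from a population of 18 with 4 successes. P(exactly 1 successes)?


P(X=1) = C(4,1)*C(14,5) / C(18,6)
= 4*2002 / 18564
= 8008/18564 = 22/51

22/51


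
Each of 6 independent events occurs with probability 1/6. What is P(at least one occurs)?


P(at least one) = 1 - P(none)
P(none) = (1 - 1/6)^6 = (5/6)^6 = 15625/46656
P(at least one) = 1 - 15625/46656 = 31031/46656

31031/46656


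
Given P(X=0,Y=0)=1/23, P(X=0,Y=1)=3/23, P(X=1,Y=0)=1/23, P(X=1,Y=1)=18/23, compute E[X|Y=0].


P(Y=0) = 2/23
E[X|Y=0] = (0*1 + 1*1)/2 = 1/2

1/2


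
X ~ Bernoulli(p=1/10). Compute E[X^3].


For Bernoulli: X in {0,1}
E[X^3] = 0^3*(1-1/10) + 1^3*1/10 = 1/10

1/10


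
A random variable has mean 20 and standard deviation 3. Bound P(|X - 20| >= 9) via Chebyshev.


k = 9/3 = 3
Chebyshev: P(|X-mu| >= k*sigma) <= 1/k^2 = 1/3^2 = 1/9

1/9


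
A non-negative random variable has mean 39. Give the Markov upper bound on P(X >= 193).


Markov: P(X >= a) <= E[X]/a
P(X >= 193) <= 39/193

39/193


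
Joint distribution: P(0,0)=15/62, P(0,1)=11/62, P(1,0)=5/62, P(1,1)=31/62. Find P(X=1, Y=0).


Read from table: P(X=1, Y=0) = 5/62

5/62


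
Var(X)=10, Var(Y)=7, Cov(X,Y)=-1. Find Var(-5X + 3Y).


Var(-5X + 3Y) = (-5)^2*Var(X) + 3^2*Var(Y) + 2*(-5)*3*Cov(X,Y)
= 25*10 + 9*7 - 30*(-1)
= 250 + 63 + 30 = 343

343


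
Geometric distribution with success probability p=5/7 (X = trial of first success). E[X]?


For geometric (trials until first success), E[X] = 1/p = 1/(5/7) = 7/5

7/5


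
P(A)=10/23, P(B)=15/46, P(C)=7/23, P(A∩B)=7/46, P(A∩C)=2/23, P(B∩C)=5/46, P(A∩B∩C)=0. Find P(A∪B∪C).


P(A∪B∪C) = P(A)+P(B)+P(C) - P(AB)-P(AC)-P(BC) + P(ABC)
= 10/23+15/46+7/23 - 7/46-2/23-5/46 + 0
= 33/46

33/46


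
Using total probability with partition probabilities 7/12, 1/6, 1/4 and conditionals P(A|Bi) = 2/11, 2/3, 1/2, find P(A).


P(A) = P(A|B1)P(B1) + P(A|B2)P(B2) + P(A|B3)P(B3)
= 2/11*7/12 + 2/3*1/6 + 1/2*1/4
= 7/66 + 1/9 + 1/8 = 271/792

271/792


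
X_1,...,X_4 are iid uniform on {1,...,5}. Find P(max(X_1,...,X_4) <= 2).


P(max <= 2) = P(all X_i <= 2) = (P(X_1 <= 2))^4
= (2/5)^4 = 16/625

16/625


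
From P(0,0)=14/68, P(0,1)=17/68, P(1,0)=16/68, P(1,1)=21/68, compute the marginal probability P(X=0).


P(X=0) = P(0,0)+P(0,1) = 14/68 + 17/68 = 31/68

31/68


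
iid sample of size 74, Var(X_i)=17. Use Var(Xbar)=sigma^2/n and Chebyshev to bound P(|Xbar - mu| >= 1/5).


Var(Xbar) = Var(X)/n = 17/74
Chebyshev: P(|Xbar-mu| >= 1/5) <= Var(Xbar)/(1/5)^2 = (17/74)/(1/25) = 425/74
Bound exceeds 1, so trivial bound: 1

1


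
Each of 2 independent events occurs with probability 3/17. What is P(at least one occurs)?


P(at least one) = 1 - P(none)
P(none) = (1 - 3/17)^2 = (14/17)^2 = 196/289
P(at least one) = 1 - 196/289 = 93/289

93/289


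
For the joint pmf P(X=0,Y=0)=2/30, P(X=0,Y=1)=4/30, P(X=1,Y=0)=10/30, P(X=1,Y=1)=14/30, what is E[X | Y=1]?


P(Y=1) = 18/30
E[X|Y=1] = (0*4 + 1*14)/18 = 14/18 = 7/9

7/9


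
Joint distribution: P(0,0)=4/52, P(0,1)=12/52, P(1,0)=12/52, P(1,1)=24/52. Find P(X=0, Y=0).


Read from table: P(X=0, Y=0) = 4/52 = 1/13

1/13


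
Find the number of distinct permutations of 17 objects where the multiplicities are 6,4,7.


17! = 355687428096000
Denominator: 6!=720 * 4!=24 * 7!=5040
Coefficient = 355687428096000 / 87091200 = 4084080

4084080


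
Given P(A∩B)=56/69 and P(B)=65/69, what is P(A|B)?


P(A|B) = P(A∩B)/P(B) = (56/69)/(65/69) = 56/65

56/65


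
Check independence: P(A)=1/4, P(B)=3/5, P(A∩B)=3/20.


P(A)*P(B) = 1/4*3/5 = 3/20
P(A∩B) = 3/20, which equals P(A)P(B), so independent

Yes, A and B are independent


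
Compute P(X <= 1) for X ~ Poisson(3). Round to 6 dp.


P(X<=1) = e^(-3)*3^0/0! + e^(-3)*3^1/1!
≈ 0.0497870684 + 0.1493612051
= 0.1991482735
≈ 0.199148

0.199148


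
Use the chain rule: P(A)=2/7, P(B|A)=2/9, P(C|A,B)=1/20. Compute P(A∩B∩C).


P(A∩B∩C) = P(A) * P(B|A) * P(C|A∩B)
= 2/7 * 2/9 * 1/20
= 4/63 * 1/20 = 1/315

1/315


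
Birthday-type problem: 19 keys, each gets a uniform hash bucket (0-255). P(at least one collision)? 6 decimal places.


P(all different) = prod((256-i)/256 for i=0..18) = 0.504258
P(at least one match) = 1 - 0.504258 = 0.495742

0.495742


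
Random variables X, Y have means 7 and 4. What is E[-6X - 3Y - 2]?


E[-6X - 3Y - 2] = -6*E[X] - 3*E[Y] - 2
= (-6)*(7) + (-3)*(4) + (-2)
= -42 - 12 - 2 = -56

-56


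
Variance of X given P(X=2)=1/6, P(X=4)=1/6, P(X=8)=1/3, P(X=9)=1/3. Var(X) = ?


E[X] = 20/3, E[X^2] = 155/3
Var(X) = E[X^2] - (E[X])^2 = 155/3 - (20/3)^2 = 65/9

65/9


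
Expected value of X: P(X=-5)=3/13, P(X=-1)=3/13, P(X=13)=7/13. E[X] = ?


E[X] = sum(x * P(x))
= -5*3/13 - 1*3/13 + 13*7/13
= 73/13

73/13


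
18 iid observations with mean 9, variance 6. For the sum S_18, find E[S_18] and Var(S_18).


E[S_n] = n*mu = 18*9 = 162
Var(S_n) = n*sigma^2 = 18*6 = 108

E[S_18]=162, Var(S_18)=108


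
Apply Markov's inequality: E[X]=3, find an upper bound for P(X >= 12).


Markov: P(X >= a) <= E[X]/a
P(X >= 12) <= 3/12 = 1/4

1/4


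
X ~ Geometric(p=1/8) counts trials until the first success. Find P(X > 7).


P(X > 7) = P(first 7 trials all fail) = (1-p)^7 = (7/8)^7 = 823543/2097152

823543/2097152


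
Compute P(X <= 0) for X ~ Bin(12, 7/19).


P(X<=0) = P(X=0)
= 8916100448256/2213314919066161
= 8916100448256/2213314919066161

8916100448256/2213314919066161


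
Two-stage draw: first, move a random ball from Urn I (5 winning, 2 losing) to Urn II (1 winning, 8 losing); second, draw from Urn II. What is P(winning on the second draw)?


P(transfer winning) = 5/7; P(transfer losing) = 2/7
If winning transferred: Urn II has 2 winning of 10, so P(winning|winning moved) = 1/5
If losing transferred: Urn II has 1 winning of 10, so P(winning|losing moved) = 1/10
By total probability: P(winning) = 5/7*1/5 + 2/7*1/10 = 6/35

6/35


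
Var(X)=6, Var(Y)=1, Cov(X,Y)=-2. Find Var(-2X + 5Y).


Var(-2X + 5Y) = (-2)^2*Var(X) + 5^2*Var(Y) + 2*(-2)*5*Cov(X,Y)
= 4*6 + 25*1 - 20*(-2)
= 24 + 25 + 40 = 89

89


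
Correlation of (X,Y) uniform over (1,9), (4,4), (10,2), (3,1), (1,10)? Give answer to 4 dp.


Cov(X,Y) = -8.1600, Var(X) = 10.9600, Var(Y) = 13.3600
rho = Cov/(sqrt(VarX)*sqrt(VarY)) = -0.6743

-0.6743


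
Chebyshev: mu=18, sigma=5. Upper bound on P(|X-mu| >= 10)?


k = 10/5 = 2
Chebyshev: P(|X-mu| >= k*sigma) <= 1/k^2 = 1/2^2 = 1/4

1/4


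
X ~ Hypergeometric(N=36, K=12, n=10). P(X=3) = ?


P(X=3) = C(12,3)*C(24,7) / C(36,10)
= 220*346104 / 254186856
= 76142880/254186856 = 96140/320943

96140/320943


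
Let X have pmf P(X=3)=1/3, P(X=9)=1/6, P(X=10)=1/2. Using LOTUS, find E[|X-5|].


E[|X-5|] = sum(g(x)*P(x))
= 2*1/3 + 4*1/6 + 5*1/2
= 23/6

23/6


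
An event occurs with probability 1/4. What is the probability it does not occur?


P(A') = 1 - P(A) = 1 - 1/4 = 3/4

3/4


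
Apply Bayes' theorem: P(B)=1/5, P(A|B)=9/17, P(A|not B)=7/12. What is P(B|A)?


P(A) = P(A|B)P(B) + P(A|B')P(B') = 9/17*1/5 + 7/12*4/5 = 146/255
P(B|A) = P(A|B)P(B)/P(A) = (9/85)/(146/255) = 27/146

27/146
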